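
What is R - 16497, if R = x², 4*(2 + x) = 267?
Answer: -196871/16 ≈ -12304.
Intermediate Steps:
x = 259/4 (x = -2 + (¼)*267 = -2 + 267/4 = 259/4 ≈ 64.750)
R = 67081/16 (R = (259/4)² = 67081/16 ≈ 4192.6)
R - 16497 = 67081/16 - 16497 = -196871/16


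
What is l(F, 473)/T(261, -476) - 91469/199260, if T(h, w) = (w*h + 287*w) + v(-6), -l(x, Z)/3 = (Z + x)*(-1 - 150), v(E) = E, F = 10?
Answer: -33728971633/25988884020 ≈ -1.2978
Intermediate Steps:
l(x, Z) = 453*Z + 453*x (l(x, Z) = -3*(Z + x)*(-1 - 150) = -3*(Z + x)*(-151) = -3*(-151*Z - 151*x) = 453*Z + 453*x)
T(h, w) = -6 + 287*w + h*w (T(h, w) = (w*h + 287*w) - 6 = (h*w + 287*w) - 6 = (287*w + h*w) - 6 = -6 + 287*w + h*w)
l(F, 473)/T(261, -476) - 91469/199260 = (453*473 + 453*10)/(-6 + 287*(-476) + 261*(-476)) - 91469/199260 = (214269 + 4530)/(-6 - 136612 - 124236) - 91469*1/199260 = 218799/(-260854) - 91469/199260 = 218799*(-1/260854) - 91469/199260 = -218799/260854 - 91469/199260 = -33728971633/25988884020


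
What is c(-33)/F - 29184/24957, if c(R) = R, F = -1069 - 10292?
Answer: -36748427/31504053 ≈ -1.1665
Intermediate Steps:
F = -11361
c(-33)/F - 29184/24957 = -33/(-11361) - 29184/24957 = -33*(-1/11361) - 29184*1/24957 = 11/3787 - 9728/8319 = -36748427/31504053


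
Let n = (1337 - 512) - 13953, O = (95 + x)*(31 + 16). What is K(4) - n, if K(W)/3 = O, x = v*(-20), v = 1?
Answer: 23703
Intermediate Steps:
x = -20 (x = 1*(-20) = -20)
O = 3525 (O = (95 - 20)*(31 + 16) = 75*47 = 3525)
n = -13128 (n = 825 - 13953 = -13128)
K(W) = 10575 (K(W) = 3*3525 = 10575)
K(4) - n = 10575 - 1*(-13128) = 10575 + 13128 = 23703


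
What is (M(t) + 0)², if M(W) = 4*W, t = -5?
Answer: 400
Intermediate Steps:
(M(t) + 0)² = (4*(-5) + 0)² = (-20 + 0)² = (-20)² = 400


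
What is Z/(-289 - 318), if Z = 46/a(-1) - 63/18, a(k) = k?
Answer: 99/1214 ≈ 0.081549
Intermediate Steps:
Z = -99/2 (Z = 46/(-1) - 63/18 = 46*(-1) - 63*1/18 = -46 - 7/2 = -99/2 ≈ -49.500)
Z/(-289 - 318) = -99/(2*(-289 - 318)) = -99/2/(-607) = -99/2*(-1/607) = 99/1214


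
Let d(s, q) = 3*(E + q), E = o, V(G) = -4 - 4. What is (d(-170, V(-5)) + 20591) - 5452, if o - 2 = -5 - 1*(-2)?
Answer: 15112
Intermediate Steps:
V(G) = -8
o = -1 (o = 2 + (-5 - 1*(-2)) = 2 + (-5 + 2) = 2 - 3 = -1)
E = -1
d(s, q) = -3 + 3*q (d(s, q) = 3*(-1 + q) = -3 + 3*q)
(d(-170, V(-5)) + 20591) - 5452 = ((-3 + 3*(-8)) + 20591) - 5452 = ((-3 - 24) + 20591) - 5452 = (-27 + 20591) - 5452 = 20564 - 5452 = 15112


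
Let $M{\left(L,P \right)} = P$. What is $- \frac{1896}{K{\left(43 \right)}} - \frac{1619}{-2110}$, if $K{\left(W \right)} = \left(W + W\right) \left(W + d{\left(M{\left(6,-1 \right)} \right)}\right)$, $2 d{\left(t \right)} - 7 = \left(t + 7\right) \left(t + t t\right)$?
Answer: $\frac{824607}{2812630} \approx 0.29318$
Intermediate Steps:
$d{\left(t \right)} = \frac{7}{2} + \frac{\left(7 + t\right) \left(t + t^{2}\right)}{2}$ ($d{\left(t \right)} = \frac{7}{2} + \frac{\left(t + 7\right) \left(t + t t\right)}{2} = \frac{7}{2} + \frac{\left(7 + t\right) \left(t + t^{2}\right)}{2}$)
$K{\left(W \right)} = 2 W \left(\frac{7}{2} + W\right)$ ($K{\left(W \right)} = \left(W + W\right) \left(W + \left(\frac{7}{2} + \frac{\left(-1\right)^{3}}{2} + 4 \left(-1\right)^{2} + \frac{7}{2} \left(-1\right)\right)\right) = 2 W \left(W + \left(\frac{7}{2} + \frac{1}{2} \left(-1\right) + 4 \cdot 1 - \frac{7}{2}\right)\right) = 2 W \left(W + \left(\frac{7}{2} - \frac{1}{2} + 4 - \frac{7}{2}\right)\right) = 2 W \left(W + \frac{7}{2}\right) = 2 W \left(\frac{7}{2} + W\right)$)
$- \frac{1896}{K{\left(43 \right)}} - \frac{1619}{-2110} = - \frac{1896}{43 \left(7 + 2 \cdot 43\right)} - \frac{1619}{-2110} = - \frac{1896}{43 \left(7 + 86\right)} - - \frac{1619}{2110} = - \frac{1896}{43 \cdot 93} + \frac{1619}{2110} = - \frac{1896}{3999} + \frac{1619}{2110} = \left(-1896\right) \frac{1}{3999} + \frac{1619}{2110} = - \frac{632}{1333} + \frac{1619}{2110} = \frac{824607}{2812630}$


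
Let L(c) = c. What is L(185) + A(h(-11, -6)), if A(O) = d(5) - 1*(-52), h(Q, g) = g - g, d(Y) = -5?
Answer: 232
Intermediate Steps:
h(Q, g) = 0
A(O) = 47 (A(O) = -5 - 1*(-52) = -5 + 52 = 47)
L(185) + A(h(-11, -6)) = 185 + 47 = 232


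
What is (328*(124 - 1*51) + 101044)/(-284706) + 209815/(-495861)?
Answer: -20285377343/23529100311 ≈ -0.86214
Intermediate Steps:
(328*(124 - 1*51) + 101044)/(-284706) + 209815/(-495861) = (328*(124 - 51) + 101044)*(-1/284706) + 209815*(-1/495861) = (328*73 + 101044)*(-1/284706) - 209815/495861 = (23944 + 101044)*(-1/284706) - 209815/495861 = 124988*(-1/284706) - 209815/495861 = -62494/142353 - 209815/495861 = -20285377343/23529100311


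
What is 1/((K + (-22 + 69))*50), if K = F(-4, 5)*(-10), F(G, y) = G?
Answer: 1/4350 ≈ 0.00022989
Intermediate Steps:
K = 40 (K = -4*(-10) = 40)
1/((K + (-22 + 69))*50) = 1/((40 + (-22 + 69))*50) = 1/((40 + 47)*50) = 1/(87*50) = 1/4350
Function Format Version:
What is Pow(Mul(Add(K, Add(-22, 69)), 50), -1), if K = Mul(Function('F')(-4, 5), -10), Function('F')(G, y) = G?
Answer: Rational(1, 4350) ≈ 0.00022989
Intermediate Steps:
K = 40 (K = Mul(-4, -10) = 40)
Pow(Mul(Add(K, Add(-22, 69)), 50), -1) = Pow(Mul(Add(40, Add(-22, 69)), 50), -1) = Pow(Mul(Add(40, 47), 50), -1) = Pow(Mul(87, 50), -1) = Pow(4350, -1) = Rational(1, 4350)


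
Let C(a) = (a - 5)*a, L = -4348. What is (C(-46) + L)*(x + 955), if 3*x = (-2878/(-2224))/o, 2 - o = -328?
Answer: -95672107349/50040 ≈ -1.9119e+6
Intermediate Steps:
o = 330 (o = 2 - 1*(-328) = 2 + 328 = 330)
C(a) = a*(-5 + a) (C(a) = (-5 + a)*a = a*(-5 + a))
x = 1439/1100880 (x = (-2878/(-2224)/330)/3 = (-2878*(-1/2224)*(1/330))/3 = ((1439/1112)*(1/330))/3 = (⅓)*(1439/366960) = 1439/1100880 ≈ 0.0013071)
(C(-46) + L)*(x + 955) = (-46*(-5 - 46) - 4348)*(1439/1100880 + 955) = (-46*(-51) - 4348)*(1051341839/1100880) = (2346 - 4348)*(1051341839/1100880) = -2002*1051341839/1100880 = -95672107349/50040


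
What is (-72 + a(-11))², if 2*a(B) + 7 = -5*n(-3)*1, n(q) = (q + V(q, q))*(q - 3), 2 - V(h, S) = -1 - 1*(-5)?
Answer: 90601/4 ≈ 22650.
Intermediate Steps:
V(h, S) = -2 (V(h, S) = 2 - (-1 - 1*(-5)) = 2 - (-1 + 5) = 2 - 1*4 = 2 - 4 = -2)
n(q) = (-3 + q)*(-2 + q) (n(q) = (q - 2)*(q - 3) = (-2 + q)*(-3 + q) = (-3 + q)*(-2 + q))
a(B) = -157/2 (a(B) = -7/2 + (-5*(6 + (-3)² - 5*(-3))*1)/2 = -7/2 + (-5*(6 + 9 + 15)*1)/2 = -7/2 + (-5*30*1)/2 = -7/2 + (-150*1)/2 = -7/2 + (½)*(-150) = -7/2 - 75 = -157/2)
(-72 + a(-11))² = (-72 - 157/2)² = (-301/2)² = 90601/4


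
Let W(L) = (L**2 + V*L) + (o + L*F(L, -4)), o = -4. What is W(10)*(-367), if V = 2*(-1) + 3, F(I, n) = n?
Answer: -24222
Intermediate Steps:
V = 1 (V = -2 + 3 = 1)
W(L) = -4 + L**2 - 3*L (W(L) = (L**2 + 1*L) + (-4 + L*(-4)) = (L**2 + L) + (-4 - 4*L) = (L + L**2) + (-4 - 4*L) = -4 + L**2 - 3*L)
W(10)*(-367) = (-4 + 10**2 - 3*10)*(-367) = (-4 + 100 - 30)*(-367) = 66*(-367) = -24222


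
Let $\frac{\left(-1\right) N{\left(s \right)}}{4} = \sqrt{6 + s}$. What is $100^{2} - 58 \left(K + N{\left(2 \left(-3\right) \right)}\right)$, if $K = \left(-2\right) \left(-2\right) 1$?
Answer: $9768$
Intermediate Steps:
$N{\left(s \right)} = - 4 \sqrt{6 + s}$
$K = 4$ ($K = 4 \cdot 1 = 4$)
$100^{2} - 58 \left(K + N{\left(2 \left(-3\right) \right)}\right) = 100^{2} - 58 \left(4 - 4 \sqrt{6 + 2 \left(-3\right)}\right) = 10000 - 58 \left(4 - 4 \sqrt{6 - 6}\right) = 10000 - 58 \left(4 - 4 \sqrt{0}\right) = 10000 - 58 \left(4 - 0\right) = 10000 - 58 \left(4 + 0\right) = 10000 - 58 \cdot 4 = 10000 - 232 = 9768$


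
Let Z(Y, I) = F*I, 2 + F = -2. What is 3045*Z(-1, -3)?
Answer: 36540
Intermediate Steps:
F = -4 (F = -2 - 2 = -4)
Z(Y, I) = -4*I
3045*Z(-1, -3) = 3045*(-4*(-3)) = 3045*12 = 36540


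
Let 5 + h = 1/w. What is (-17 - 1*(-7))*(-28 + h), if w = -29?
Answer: 9580/29 ≈ 330.34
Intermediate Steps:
h = -146/29 (h = -5 + 1/(-29) = -5 - 1/29 = -146/29 ≈ -5.0345)
(-17 - 1*(-7))*(-28 + h) = (-17 - 1*(-7))*(-28 - 146/29) = (-17 + 7)*(-958/29) = -10*(-958/29) = 9580/29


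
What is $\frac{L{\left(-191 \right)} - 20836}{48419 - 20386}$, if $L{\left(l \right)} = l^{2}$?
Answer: $\frac{15645}{28033} \approx 0.55809$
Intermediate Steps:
$\frac{L{\left(-191 \right)} - 20836}{48419 - 20386} = \frac{\left(-191\right)^{2} - 20836}{48419 - 20386} = \frac{36481 - 20836}{28033} = 15645 \cdot \frac{1}{28033} = \frac{15645}{28033}$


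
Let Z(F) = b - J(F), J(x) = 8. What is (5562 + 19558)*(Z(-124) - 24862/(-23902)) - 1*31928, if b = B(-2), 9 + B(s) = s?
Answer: -5773278088/11951 ≈ -4.8308e+5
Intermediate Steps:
B(s) = -9 + s
b = -11 (b = -9 - 2 = -11)
Z(F) = -19 (Z(F) = -11 - 1*8 = -11 - 8 = -19)
(5562 + 19558)*(Z(-124) - 24862/(-23902)) - 1*31928 = (5562 + 19558)*(-19 - 24862/(-23902)) - 1*31928 = 25120*(-19 - 24862*(-1/23902)) - 31928 = 25120*(-19 + 12431/11951) - 31928 = 25120*(-214638/11951) - 31928 = -5391706560/11951 - 31928 = -5773278088/11951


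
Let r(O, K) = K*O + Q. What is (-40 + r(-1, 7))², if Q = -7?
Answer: 2916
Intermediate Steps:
r(O, K) = -7 + K*O (r(O, K) = K*O - 7 = -7 + K*O)
(-40 + r(-1, 7))² = (-40 + (-7 + 7*(-1)))² = (-40 + (-7 - 7))² = (-40 - 14)² = (-54)² = 2916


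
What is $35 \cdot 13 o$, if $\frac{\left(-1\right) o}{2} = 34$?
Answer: $-30940$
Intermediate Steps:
$o = -68$ ($o = \left(-2\right) 34 = -68$)
$35 \cdot 13 o = 35 \cdot 13 \left(-68\right) = 455 \left(-68\right) = -30940$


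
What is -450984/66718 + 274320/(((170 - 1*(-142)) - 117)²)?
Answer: 12815724/28188355 ≈ 0.45465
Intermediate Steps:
-450984/66718 + 274320/(((170 - 1*(-142)) - 117)²) = -450984*1/66718 + 274320/(((170 + 142) - 117)²) = -225492/33359 + 274320/((312 - 117)²) = -225492/33359 + 274320/(195²) = -225492/33359 + 274320/38025 = -225492/33359 + 274320*(1/38025) = -225492/33359 + 6096/845 = 12815724/28188355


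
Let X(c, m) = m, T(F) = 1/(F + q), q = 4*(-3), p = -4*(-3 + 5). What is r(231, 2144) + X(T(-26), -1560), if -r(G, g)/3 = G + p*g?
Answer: 49203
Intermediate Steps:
p = -8 (p = -4*2 = -8)
q = -12
T(F) = 1/(-12 + F) (T(F) = 1/(F - 12) = 1/(-12 + F))
r(G, g) = -3*G + 24*g (r(G, g) = -3*(G - 8*g) = -3*G + 24*g)
r(231, 2144) + X(T(-26), -1560) = (-3*231 + 24*2144) - 1560 = (-693 + 51456) - 1560 = 50763 - 1560 = 49203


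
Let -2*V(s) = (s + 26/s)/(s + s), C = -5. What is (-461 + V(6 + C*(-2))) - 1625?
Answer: -1068173/512 ≈ -2086.3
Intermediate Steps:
V(s) = -(s + 26/s)/(4*s) (V(s) = -(s + 26/s)/(2*(s + s)) = -(s + 26/s)/(2*(2*s)) = -(s + 26/s)*1/(2*s)/2 = -(s + 26/s)/(4*s))
(-461 + V(6 + C*(-2))) - 1625 = (-461 + (-26 - (6 - 5*(-2))²)/(4*(6 - 5*(-2))²)) - 1625 = (-461 + (-26 - (6 + 10)²)/(4*(6 + 10)²)) - 1625 = (-461 + (¼)*(-26 - 1*16²)/16²) - 1625 = (-461 + (¼)*(1/256)*(-26 - 1*256)) - 1625 = (-461 + (¼)*(1/256)*(-26 - 256)) - 1625 = (-461 + (¼)*(1/256)*(-282)) - 1625 = (-461 - 141/512) - 1625 = -236173/512 - 1625 = -1068173/512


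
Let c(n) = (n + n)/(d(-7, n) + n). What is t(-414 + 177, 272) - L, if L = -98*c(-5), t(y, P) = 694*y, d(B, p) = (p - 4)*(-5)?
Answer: -329005/2 ≈ -1.6450e+5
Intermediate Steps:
d(B, p) = 20 - 5*p (d(B, p) = (-4 + p)*(-5) = 20 - 5*p)
c(n) = 2*n/(20 - 4*n) (c(n) = (n + n)/((20 - 5*n) + n) = (2*n)/(20 - 4*n) = 2*n/(20 - 4*n))
L = 49/2 (L = -(-98)*(-5)/(-10 + 2*(-5)) = -(-98)*(-5)/(-10 - 10) = -(-98)*(-5)/(-20) = -(-98)*(-5)*(-1)/20 = -98*(-¼) = 49/2 ≈ 24.500)
t(-414 + 177, 272) - L = 694*(-414 + 177) - 1*49/2 = 694*(-237) - 49/2 = -164478 - 49/2 = -329005/2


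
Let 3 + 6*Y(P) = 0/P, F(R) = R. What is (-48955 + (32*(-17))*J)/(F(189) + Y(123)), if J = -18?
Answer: -78326/377 ≈ -207.76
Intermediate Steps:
Y(P) = -1/2 (Y(P) = -1/2 + (0/P)/6 = -1/2 + (1/6)*0 = -1/2 + 0 = -1/2)
(-48955 + (32*(-17))*J)/(F(189) + Y(123)) = (-48955 + (32*(-17))*(-18))/(189 - 1/2) = (-48955 - 544*(-18))/(377/2) = (-48955 + 9792)*(2/377) = -39163*2/377 = -78326/377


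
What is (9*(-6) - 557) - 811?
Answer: -1422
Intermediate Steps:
(9*(-6) - 557) - 811 = (-54 - 557) - 811 = -611 - 811 = -1422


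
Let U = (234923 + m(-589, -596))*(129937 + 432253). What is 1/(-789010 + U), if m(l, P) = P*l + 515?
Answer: 1/329713526570 ≈ 3.0329e-12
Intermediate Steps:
m(l, P) = 515 + P*l
U = 329714315580 (U = (234923 + (515 - 596*(-589)))*(129937 + 432253) = (234923 + (515 + 351044))*562190 = (234923 + 351559)*562190 = 586482*562190 = 329714315580)
1/(-789010 + U) = 1/(-789010 + 329714315580) = 1/329713526570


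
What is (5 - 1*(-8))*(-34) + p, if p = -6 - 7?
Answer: -455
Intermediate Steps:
p = -13
(5 - 1*(-8))*(-34) + p = (5 - 1*(-8))*(-34) - 13 = (5 + 8)*(-34) - 13 = 13*(-34) - 13 = -442 - 13 = -455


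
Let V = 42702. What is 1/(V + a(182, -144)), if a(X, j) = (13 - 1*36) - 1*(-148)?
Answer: 1/42827 ≈ 2.3350e-5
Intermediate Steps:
a(X, j) = 125 (a(X, j) = (13 - 36) + 148 = -23 + 148 = 125)
1/(V + a(182, -144)) = 1/(42702 + 125) = 1/42827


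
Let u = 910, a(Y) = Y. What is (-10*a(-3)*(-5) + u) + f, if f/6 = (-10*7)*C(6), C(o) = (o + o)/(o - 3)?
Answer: -920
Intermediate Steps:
C(o) = 2*o/(-3 + o) (C(o) = (2*o)/(-3 + o) = 2*o/(-3 + o))
f = -1680 (f = 6*((-10*7)*(2*6/(-3 + 6))) = 6*(-140*6/3) = 6*(-70*4) = 6*(-280) = -1680)
(-10*a(-3)*(-5) + u) + f = (-10*(-3)*(-5) + 910) - 1680 = (30*(-5) + 910) - 1680 = (-150 + 910) - 1680 = 760 - 1680 = -920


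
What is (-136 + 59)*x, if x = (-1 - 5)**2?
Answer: -2772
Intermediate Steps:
x = 36 (x = (-6)**2 = 36)
(-136 + 59)*x = (-136 + 59)*36 = -77*36 = -2772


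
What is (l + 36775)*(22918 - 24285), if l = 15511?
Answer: -71474962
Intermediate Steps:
(l + 36775)*(22918 - 24285) = (15511 + 36775)*(22918 - 24285) = 52286*(-1367) = -71474962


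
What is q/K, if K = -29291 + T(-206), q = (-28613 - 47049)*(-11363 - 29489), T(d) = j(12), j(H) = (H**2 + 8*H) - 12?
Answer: -3090944024/29063 ≈ -1.0635e+5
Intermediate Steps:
j(H) = -12 + H**2 + 8*H
T(d) = 228 (T(d) = -12 + 12**2 + 8*12 = -12 + 144 + 96 = 228)
q = 3090944024 (q = -75662*(-40852) = 3090944024)
K = -29063 (K = -29291 + 228 = -29063)
q/K = 3090944024/(-29063) = 3090944024*(-1/29063) = -3090944024/29063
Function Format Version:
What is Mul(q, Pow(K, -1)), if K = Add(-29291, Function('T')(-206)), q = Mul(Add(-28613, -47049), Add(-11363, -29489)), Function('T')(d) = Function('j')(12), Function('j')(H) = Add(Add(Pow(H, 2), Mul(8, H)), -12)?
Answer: Rational(-3090944024, 29063) ≈ -1.0635e+5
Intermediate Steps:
Function('j')(H) = Add(-12, Pow(H, 2), Mul(8, H))
Function('T')(d) = 228 (Function('T')(d) = Add(-12, Pow(12, 2), Mul(8, 12)) = Add(-12, 144, 96) = 228)
q = 3090944024 (q = Mul(-75662, -40852) = 3090944024)
K = -29063 (K = Add(-29291, 228) = -29063)
Mul(q, Pow(K, -1)) = Mul(3090944024, Pow(-29063, -1)) = Mul(3090944024, Rational(-1, 29063)) = Rational(-3090944024, 29063)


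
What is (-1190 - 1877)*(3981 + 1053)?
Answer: -15439278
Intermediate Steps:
(-1190 - 1877)*(3981 + 1053) = -3067*5034 = -15439278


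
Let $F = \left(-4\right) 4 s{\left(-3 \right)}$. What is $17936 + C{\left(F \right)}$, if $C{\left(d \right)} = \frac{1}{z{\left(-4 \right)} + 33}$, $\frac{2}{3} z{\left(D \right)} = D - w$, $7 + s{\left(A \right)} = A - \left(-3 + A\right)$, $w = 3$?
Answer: $\frac{807122}{45} \approx 17936.0$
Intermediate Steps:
$s{\left(A \right)} = -4$ ($s{\left(A \right)} = -7 + \left(A - \left(-3 + A\right)\right) = -7 + 3 = -4$)
$F = 64$ ($F = \left(-4\right) 4 \left(-4\right) = \left(-16\right) \left(-4\right) = 64$)
$z{\left(D \right)} = - \frac{9}{2} + \frac{3 D}{2}$ ($z{\left(D \right)} = \frac{3 \left(D - 3\right)}{2} = \frac{3 \left(-3 + D\right)}{2} = - \frac{9}{2} + \frac{3 D}{2}$)
$C{\left(d \right)} = \frac{2}{45}$ ($C{\left(d \right)} = \frac{1}{\left(- \frac{9}{2} + \frac{3}{2} \left(-4\right)\right) + 33} = \frac{1}{\left(- \frac{9}{2} - 6\right) + 33} = \frac{1}{- \frac{21}{2} + 33} = \frac{1}{\frac{45}{2}} = \frac{2}{45}$)
$17936 + C{\left(F \right)} = 17936 + \frac{2}{45} = \frac{807122}{45}$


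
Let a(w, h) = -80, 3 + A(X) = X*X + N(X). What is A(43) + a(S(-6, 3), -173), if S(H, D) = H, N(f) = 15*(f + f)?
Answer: 3056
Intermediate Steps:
N(f) = 30*f (N(f) = 15*(2*f) = 30*f)
A(X) = -3 + X**2 + 30*X (A(X) = -3 + (X*X + 30*X) = -3 + (X**2 + 30*X) = -3 + X**2 + 30*X)
A(43) + a(S(-6, 3), -173) = (-3 + 43**2 + 30*43) - 80 = (-3 + 1849 + 1290) - 80 = 3136 - 80 = 3056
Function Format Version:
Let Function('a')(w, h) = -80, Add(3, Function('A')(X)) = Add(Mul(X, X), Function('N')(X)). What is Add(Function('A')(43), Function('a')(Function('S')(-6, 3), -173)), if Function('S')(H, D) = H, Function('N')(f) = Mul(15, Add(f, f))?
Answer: 3056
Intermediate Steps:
Function('N')(f) = Mul(30, f) (Function('N')(f) = Mul(15, Mul(2, f)) = Mul(30, f))
Function('A')(X) = Add(-3, Pow(X, 2), Mul(30, X)) (Function('A')(X) = Add(-3, Add(Mul(X, X), Mul(30, X))) = Add(-3, Add(Pow(X, 2), Mul(30, X))) = Add(-3, Pow(X, 2), Mul(30, X)))
Add(Function('A')(43), Function('a')(Function('S')(-6, 3), -173)) = Add(Add(-3, Pow(43, 2), Mul(30, 43)), -80) = Add(Add(-3, 1849, 1290), -80) = Add(3136, -80) = 3056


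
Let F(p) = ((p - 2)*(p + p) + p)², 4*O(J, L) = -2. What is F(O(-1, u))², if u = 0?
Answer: 16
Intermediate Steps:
O(J, L) = -½ (O(J, L) = (¼)*(-2) = -½)
F(p) = (p + 2*p*(-2 + p))² (F(p) = ((-2 + p)*(2*p) + p)² = (2*p*(-2 + p) + p)² = (p + 2*p*(-2 + p))²)
F(O(-1, u))² = ((-½)²*(-3 + 2*(-½))²)² = ((-3 - 1)²/4)² = ((¼)*(-4)²)² = ((¼)*16)² = 4² = 16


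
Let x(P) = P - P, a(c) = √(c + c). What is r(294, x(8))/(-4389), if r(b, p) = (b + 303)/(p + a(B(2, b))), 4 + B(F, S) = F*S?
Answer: -199*√73/427196 ≈ -0.0039800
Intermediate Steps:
B(F, S) = -4 + F*S
a(c) = √2*√c (a(c) = √(2*c) = √2*√c)
x(P) = 0
r(b, p) = (303 + b)/(p + √2*√(-4 + 2*b)) (r(b, p) = (b + 303)/(p + √2*√(-4 + 2*b)) = (303 + b)/(p + √2*√(-4 + 2*b)))
r(294, x(8))/(-4389) = ((303 + 294)/(0 + 2*√(-2 + 294)))/(-4389) = (597/(0 + 2*√292))*(-1/4389) = (597/(0 + 2*(2*√73)))*(-1/4389) = (597/(0 + 4*√73))*(-1/4389) = (597/(4*√73))*(-1/4389) = ((√73/292)*597)*(-1/4389) = (597*√73/292)*(-1/4389) = -199*√73/427196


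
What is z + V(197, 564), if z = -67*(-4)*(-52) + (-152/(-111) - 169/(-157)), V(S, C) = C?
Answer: -232991221/17427 ≈ -13370.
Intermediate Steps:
z = -242820049/17427 (z = 268*(-52) + (-152*(-1/111) - 169*(-1/157)) = -13936 + (152/111 + 169/157) = -13936 + 42623/17427 = -242820049/17427 ≈ -13934.)
z + V(197, 564) = -242820049/17427 + 564 = -232991221/17427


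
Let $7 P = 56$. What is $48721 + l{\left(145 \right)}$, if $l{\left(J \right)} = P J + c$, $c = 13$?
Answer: $49894$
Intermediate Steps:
$P = 8$ ($P = \frac{1}{7} \cdot 56 = 8$)
$l{\left(J \right)} = 13 + 8 J$ ($l{\left(J \right)} = 8 J + 13 = 13 + 8 J$)
$48721 + l{\left(145 \right)} = 48721 + \left(13 + 8 \cdot 145\right) = 48721 + \left(13 + 1160\right) = 48721 + 1173 = 49894$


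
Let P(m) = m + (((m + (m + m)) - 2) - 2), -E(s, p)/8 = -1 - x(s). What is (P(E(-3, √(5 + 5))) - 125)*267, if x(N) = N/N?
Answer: -17355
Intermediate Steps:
x(N) = 1
E(s, p) = 16 (E(s, p) = -8*(-1 - 1*1) = -8*(-1 - 1) = -8*(-2) = 16)
P(m) = -4 + 4*m (P(m) = m + (((m + 2*m) - 2) - 2) = m + ((3*m - 2) - 2) = m + ((-2 + 3*m) - 2) = m + (-4 + 3*m) = -4 + 4*m)
(P(E(-3, √(5 + 5))) - 125)*267 = ((-4 + 4*16) - 125)*267 = ((-4 + 64) - 125)*267 = (60 - 125)*267 = -65*267 = -17355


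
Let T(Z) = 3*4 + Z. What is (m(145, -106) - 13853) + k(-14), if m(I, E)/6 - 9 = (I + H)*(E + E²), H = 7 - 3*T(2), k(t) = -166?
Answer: 7331835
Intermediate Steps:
T(Z) = 12 + Z
H = -35 (H = 7 - 3*(12 + 2) = 7 - 3*14 = 7 - 42 = -35)
m(I, E) = 54 + 6*(-35 + I)*(E + E²) (m(I, E) = 54 + 6*((I - 35)*(E + E²)) = 54 + 6*((-35 + I)*(E + E²)) = 54 + 6*(-35 + I)*(E + E²))
(m(145, -106) - 13853) + k(-14) = ((54 - 210*(-106) - 210*(-106)² + 6*(-106)*145 + 6*145*(-106)²) - 13853) - 166 = ((54 + 22260 - 210*11236 - 92220 + 6*145*11236) - 13853) - 166 = ((54 + 22260 - 2359560 - 92220 + 9775320) - 13853) - 166 = (7345854 - 13853) - 166 = 7332001 - 166 = 7331835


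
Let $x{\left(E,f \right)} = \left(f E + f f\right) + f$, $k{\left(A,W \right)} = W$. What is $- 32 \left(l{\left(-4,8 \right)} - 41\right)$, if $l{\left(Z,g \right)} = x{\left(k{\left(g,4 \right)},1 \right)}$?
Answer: $1120$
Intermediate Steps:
$x{\left(E,f \right)} = f + f^{2} + E f$ ($x{\left(E,f \right)} = \left(E f + f^{2}\right) + f = \left(f^{2} + E f\right) + f = f + f^{2} + E f$)
$l{\left(Z,g \right)} = 6$ ($l{\left(Z,g \right)} = 1 \left(1 + 4 + 1\right) = 1 \cdot 6 = 6$)
$- 32 \left(l{\left(-4,8 \right)} - 41\right) = - 32 \left(6 - 41\right) = \left(-32\right) \left(-35\right) = 1120$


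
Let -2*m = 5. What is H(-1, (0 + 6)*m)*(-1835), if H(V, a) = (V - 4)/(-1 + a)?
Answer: -9175/16 ≈ -573.44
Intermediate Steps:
m = -5/2 (m = -½*5 = -5/2 ≈ -2.5000)
H(V, a) = (-4 + V)/(-1 + a)
H(-1, (0 + 6)*m)*(-1835) = ((-4 - 1)/(-1 + (0 + 6)*(-5/2)))*(-1835) = (-5/(-1 + 6*(-5/2)))*(-1835) = (-5/(-1 - 15))*(-1835) = (-5/(-16))*(-1835) = -1/16*(-5)*(-1835) = (5/16)*(-1835) = -9175/16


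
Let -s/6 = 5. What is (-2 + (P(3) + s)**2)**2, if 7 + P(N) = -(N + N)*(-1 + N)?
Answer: 5755201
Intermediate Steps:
s = -30 (s = -6*5 = -30)
P(N) = -7 - 2*N*(-1 + N) (P(N) = -7 - (N + N)*(-1 + N) = -7 - 2*N*(-1 + N))
(-2 + (P(3) + s)**2)**2 = (-2 + ((-7 - 2*3**2 + 2*3) - 30)**2)**2 = (-2 + ((-7 - 2*9 + 6) - 30)**2)**2 = (-2 + ((-7 - 18 + 6) - 30)**2)**2 = (-2 + (-19 - 30)**2)**2 = (-2 + (-49)**2)**2 = (-2 + 2401)**2 = 2399**2 = 5755201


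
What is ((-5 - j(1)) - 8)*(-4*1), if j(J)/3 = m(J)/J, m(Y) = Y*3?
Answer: 88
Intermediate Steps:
m(Y) = 3*Y
j(J) = 9 (j(J) = 3*((3*J)/J) = 3*3 = 9)
((-5 - j(1)) - 8)*(-4*1) = ((-5 - 1*9) - 8)*(-4*1) = ((-5 - 9) - 8)*(-4) = (-14 - 8)*(-4) = -22*(-4) = 88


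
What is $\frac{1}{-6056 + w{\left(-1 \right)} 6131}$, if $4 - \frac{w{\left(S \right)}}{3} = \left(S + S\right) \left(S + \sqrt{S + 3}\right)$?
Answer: $- \frac{15365}{881043346} + \frac{18393 \sqrt{2}}{881043346} \approx 1.2084 \cdot 10^{-5}$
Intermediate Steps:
$w{\left(S \right)} = 12 - 6 S \left(S + \sqrt{3 + S}\right)$ ($w{\left(S \right)} = 12 - 3 \left(S + S\right) \left(S + \sqrt{S + 3}\right) = 12 - 3 \cdot 2 S \left(S + \sqrt{3 + S}\right) = 12 - 6 S \left(S + \sqrt{3 + S}\right)$)
$\frac{1}{-6056 + w{\left(-1 \right)} 6131} = \frac{1}{-6056 + \left(12 - 6 \left(-1\right)^{2} - - 6 \sqrt{3 - 1}\right) 6131} = \frac{1}{-6056 + \left(12 - 6 - - 6 \sqrt{2}\right) 6131} = \frac{1}{-6056 + \left(12 - 6 + 6 \sqrt{2}\right) 6131} = \frac{1}{-6056 + \left(6 + 6 \sqrt{2}\right) 6131} = \frac{1}{-6056 + \left(36786 + 36786 \sqrt{2}\right)} = \frac{1}{30730 + 36786 \sqrt{2}}$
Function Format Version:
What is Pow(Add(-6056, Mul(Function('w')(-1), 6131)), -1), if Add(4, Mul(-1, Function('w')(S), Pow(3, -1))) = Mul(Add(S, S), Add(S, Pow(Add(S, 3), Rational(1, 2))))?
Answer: Add(Rational(-15365, 881043346), Mul(Rational(18393, 881043346), Pow(2, Rational(1, 2)))) ≈ 1.2084e-5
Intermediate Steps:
Function('w')(S) = Add(12, Mul(-6, S, Add(S, Pow(Add(3, S), Rational(1, 2))))) (Function('w')(S) = Add(12, Mul(-3, Mul(Add(S, S), Add(S, Pow(Add(S, 3), Rational(1, 2)))))) = Add(12, Mul(-3, Mul(Mul(2, S), Add(S, Pow(Add(3, S), Rational(1, 2)))))) = Add(12, Mul(-3, Mul(2, S, Add(S, Pow(Add(3, S), Rational(1, 2)))))) = Add(12, Mul(-6, S, Add(S, Pow(Add(3, S), Rational(1, 2))))))
Pow(Add(-6056, Mul(Function('w')(-1), 6131)), -1) = Pow(Add(-6056, Mul(Add(12, Mul(-6, Pow(-1, 2)), Mul(-6, -1, Pow(Add(3, -1), Rational(1, 2)))), 6131)), -1) = Pow(Add(-6056, Mul(Add(12, Mul(-6, 1), Mul(-6, -1, Pow(2, Rational(1, 2)))), 6131)), -1) = Pow(Add(-6056, Mul(Add(12, -6, Mul(6, Pow(2, Rational(1, 2)))), 6131)), -1) = Pow(Add(-6056, Mul(Add(6, Mul(6, Pow(2, Rational(1, 2)))), 6131)), -1) = Pow(Add(-6056, Add(36786, Mul(36786, Pow(2, Rational(1, 2))))), -1) = Pow(Add(30730, Mul(36786, Pow(2, Rational(1, 2)))), -1)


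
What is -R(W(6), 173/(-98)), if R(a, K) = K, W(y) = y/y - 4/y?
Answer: 173/98 ≈ 1.7653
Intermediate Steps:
W(y) = 1 - 4/y
-R(W(6), 173/(-98)) = -173/(-98) = -173*(-1)/98 = -1*(-173/98) = 173/98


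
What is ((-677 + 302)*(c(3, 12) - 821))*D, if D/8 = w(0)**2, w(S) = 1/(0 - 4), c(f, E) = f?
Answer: 153375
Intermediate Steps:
w(S) = -1/4 (w(S) = 1/(-4) = -1/4)
D = 1/2 (D = 8*(-1/4)**2 = 8*(1/16) = 1/2 ≈ 0.50000)
((-677 + 302)*(c(3, 12) - 821))*D = ((-677 + 302)*(3 - 821))*(1/2) = -375*(-818)*(1/2) = 306750*(1/2) = 153375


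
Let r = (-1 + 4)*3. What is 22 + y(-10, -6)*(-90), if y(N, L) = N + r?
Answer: 112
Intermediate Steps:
r = 9 (r = 3*3 = 9)
y(N, L) = 9 + N (y(N, L) = N + 9 = 9 + N)
22 + y(-10, -6)*(-90) = 22 + (9 - 10)*(-90) = 22 - 1*(-90) = 22 + 90 = 112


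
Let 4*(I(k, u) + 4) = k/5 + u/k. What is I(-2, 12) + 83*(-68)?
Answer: -28248/5 ≈ -5649.6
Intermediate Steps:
I(k, u) = -4 + k/20 + u/(4*k) (I(k, u) = -4 + (k/5 + u/k)/4 = -4 + (k/20 + u/(4*k)) = -4 + k/20 + u/(4*k))
I(-2, 12) + 83*(-68) = (-4 + (1/20)*(-2) + (¼)*12/(-2)) + 83*(-68) = (-4 - ⅒ + (¼)*12*(-½)) - 5644 = (-4 - ⅒ - 3/2) - 5644 = -28/5 - 5644 = -28248/5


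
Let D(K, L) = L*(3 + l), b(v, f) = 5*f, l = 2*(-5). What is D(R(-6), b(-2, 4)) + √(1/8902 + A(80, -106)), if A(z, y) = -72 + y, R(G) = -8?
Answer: -140 + I*√14105708610/8902 ≈ -140.0 + 13.342*I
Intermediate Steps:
l = -10
D(K, L) = -7*L (D(K, L) = L*(3 - 10) = L*(-7) = -7*L)
D(R(-6), b(-2, 4)) + √(1/8902 + A(80, -106)) = -35*4 + √(1/8902 + (-72 - 106)) = -7*20 + √(1/8902 - 178) = -140 + √(-1584555/8902) = -140 + I*√14105708610/8902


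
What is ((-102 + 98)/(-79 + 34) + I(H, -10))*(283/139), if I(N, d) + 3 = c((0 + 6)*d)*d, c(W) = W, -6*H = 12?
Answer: 7603927/6255 ≈ 1215.7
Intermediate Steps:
H = -2 (H = -⅙*12 = -2)
I(N, d) = -3 + 6*d² (I(N, d) = -3 + ((0 + 6)*d)*d = -3 + (6*d)*d = -3 + 6*d²)
((-102 + 98)/(-79 + 34) + I(H, -10))*(283/139) = ((-102 + 98)/(-79 + 34) + (-3 + 6*(-10)²))*(283/139) = (-4/(-45) + (-3 + 6*100))*(283*(1/139)) = (-4*(-1/45) + (-3 + 600))*(283/139) = (4/45 + 597)*(283/139) = (26869/45)*(283/139) = 7603927/6255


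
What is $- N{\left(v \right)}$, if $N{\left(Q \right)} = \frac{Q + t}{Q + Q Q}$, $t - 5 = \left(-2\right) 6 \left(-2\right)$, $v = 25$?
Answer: $- \frac{27}{325} \approx -0.083077$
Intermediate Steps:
$t = 29$ ($t = 5 + \left(-2\right) 6 \left(-2\right) = 5 - -24 = 5 + 24 = 29$)
$N{\left(Q \right)} = \frac{29 + Q}{Q + Q^{2}}$ ($N{\left(Q \right)} = \frac{Q + 29}{Q + Q Q} = \frac{29 + Q}{Q + Q^{2}}$)
$- N{\left(v \right)} = - \frac{29 + 25}{25 \left(1 + 25\right)} = - \frac{54}{25 \cdot 26} = \left(-1\right) \frac{27}{325} = - \frac{27}{325}$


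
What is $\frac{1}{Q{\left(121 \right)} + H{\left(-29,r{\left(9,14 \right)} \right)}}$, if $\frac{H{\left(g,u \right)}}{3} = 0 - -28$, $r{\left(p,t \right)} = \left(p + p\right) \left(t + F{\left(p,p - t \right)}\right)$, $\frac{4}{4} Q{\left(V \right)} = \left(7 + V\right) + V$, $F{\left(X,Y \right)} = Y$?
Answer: $\frac{1}{333} \approx 0.003003$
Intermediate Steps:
$Q{\left(V \right)} = 7 + 2 V$ ($Q{\left(V \right)} = \left(7 + V\right) + V = 7 + 2 V$)
$r{\left(p,t \right)} = 2 p^{2}$ ($r{\left(p,t \right)} = \left(p + p\right) \left(t + \left(p - t\right)\right) = 2 p p = 2 p^{2}$)
$H{\left(g,u \right)} = 84$ ($H{\left(g,u \right)} = 3 \left(0 - -28\right) = 3 \left(0 + 28\right) = 3 \cdot 28 = 84$)
$\frac{1}{Q{\left(121 \right)} + H{\left(-29,r{\left(9,14 \right)} \right)}} = \frac{1}{\left(7 + 2 \cdot 121\right) + 84} = \frac{1}{\left(7 + 242\right) + 84} = \frac{1}{249 + 84} = \frac{1}{333}$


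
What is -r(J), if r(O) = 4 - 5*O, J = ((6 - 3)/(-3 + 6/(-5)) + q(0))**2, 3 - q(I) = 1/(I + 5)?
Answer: 4349/245 ≈ 17.751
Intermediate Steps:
q(I) = 3 - 1/(5 + I) (q(I) = 3 - 1/(I + 5) = 3 - 1/(5 + I))
J = 5329/1225 (J = ((6 - 3)/(-3 + 6/(-5)) + (14 + 3*0)/(5 + 0))**2 = (3/(-3 + 6*(-1/5)) + (14 + 0)/5)**2 = (3/(-3 - 6/5) + (1/5)*14)**2 = (3/(-21/5) + 14/5)**2 = (3*(-5/21) + 14/5)**2 = (-5/7 + 14/5)**2 = (73/35)**2 = 5329/1225 ≈ 4.3502)
-r(J) = -(4 - 5*5329/1225) = -(4 - 5329/245) = -1*(-4349/245) = 4349/245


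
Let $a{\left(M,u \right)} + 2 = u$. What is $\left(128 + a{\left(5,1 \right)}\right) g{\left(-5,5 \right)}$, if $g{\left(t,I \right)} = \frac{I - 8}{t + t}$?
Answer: $\frac{381}{10} \approx 38.1$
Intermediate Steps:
$a{\left(M,u \right)} = -2 + u$
$g{\left(t,I \right)} = \frac{-8 + I}{2 t}$
$\left(128 + a{\left(5,1 \right)}\right) g{\left(-5,5 \right)} = \left(128 + \left(-2 + 1\right)\right) \frac{-8 + 5}{2 \left(-5\right)} = \left(128 - 1\right) \frac{1}{2} \left(- \frac{1}{5}\right) \left(-3\right) = 127 \cdot \frac{3}{10} = \frac{381}{10}$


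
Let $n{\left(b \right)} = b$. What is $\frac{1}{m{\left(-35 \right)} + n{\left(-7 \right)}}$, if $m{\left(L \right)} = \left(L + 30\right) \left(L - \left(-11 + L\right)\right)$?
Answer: $- \frac{1}{62} \approx -0.016129$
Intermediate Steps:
$m{\left(L \right)} = 330 + 11 L$ ($m{\left(L \right)} = \left(30 + L\right) 11 = 330 + 11 L$)
$\frac{1}{m{\left(-35 \right)} + n{\left(-7 \right)}} = \frac{1}{\left(330 + 11 \left(-35\right)\right) - 7} = \frac{1}{\left(330 - 385\right) - 7} = \frac{1}{-55 - 7} = \frac{1}{-62} = - \frac{1}{62}$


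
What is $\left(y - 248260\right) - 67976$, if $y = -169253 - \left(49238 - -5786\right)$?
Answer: $-540513$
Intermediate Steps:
$y = -224277$ ($y = -169253 - \left(49238 + 5786\right) = -169253 - 55024 = -224277$)
$\left(y - 248260\right) - 67976 = \left(-224277 - 248260\right) - 67976 = -472537 - 67976 = -540513$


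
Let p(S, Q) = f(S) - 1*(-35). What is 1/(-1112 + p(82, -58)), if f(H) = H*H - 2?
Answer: 1/5645 ≈ 0.00017715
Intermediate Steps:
f(H) = -2 + H**2 (f(H) = H**2 - 2 = -2 + H**2)
p(S, Q) = 33 + S**2 (p(S, Q) = (-2 + S**2) - 1*(-35) = (-2 + S**2) + 35 = 33 + S**2)
1/(-1112 + p(82, -58)) = 1/(-1112 + (33 + 82**2)) = 1/(-1112 + (33 + 6724)) = 1/(-1112 + 6757) = 1/5645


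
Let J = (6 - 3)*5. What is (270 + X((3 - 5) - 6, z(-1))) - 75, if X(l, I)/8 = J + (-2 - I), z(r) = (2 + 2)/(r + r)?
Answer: 315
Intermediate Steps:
J = 15 (J = 3*5 = 15)
z(r) = 2/r (z(r) = 4/((2*r)) = 4*(1/(2*r)) = 2/r)
X(l, I) = 104 - 8*I (X(l, I) = 8*(15 + (-2 - I)) = 8*(13 - I) = 104 - 8*I)
(270 + X((3 - 5) - 6, z(-1))) - 75 = (270 + (104 - 16/(-1))) - 75 = (270 + (104 - 16*(-1))) - 75 = (270 + (104 - 8*(-2))) - 75 = (270 + (104 + 16)) - 75 = (270 + 120) - 75 = 390 - 75 = 315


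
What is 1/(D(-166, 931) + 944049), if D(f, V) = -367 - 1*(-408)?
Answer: 1/944090 ≈ 1.0592e-6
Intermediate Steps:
D(f, V) = 41 (D(f, V) = -367 + 408 = 41)
1/(D(-166, 931) + 944049) = 1/(41 + 944049) = 1/944090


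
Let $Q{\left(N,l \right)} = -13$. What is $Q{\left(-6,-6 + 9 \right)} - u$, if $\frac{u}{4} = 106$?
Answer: $-437$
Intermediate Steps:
$u = 424$ ($u = 4 \cdot 106 = 424$)
$Q{\left(-6,-6 + 9 \right)} - u = -13 - 424 = -437$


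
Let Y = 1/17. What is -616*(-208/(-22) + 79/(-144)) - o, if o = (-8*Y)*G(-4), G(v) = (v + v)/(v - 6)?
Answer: -8393089/1530 ≈ -5485.7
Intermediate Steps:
Y = 1/17 ≈ 0.058824
G(v) = 2*v/(-6 + v) (G(v) = (2*v)/(-6 + v) = 2*v/(-6 + v))
o = -32/85 (o = (-8*1/17)*(2*(-4)/(-6 - 4)) = -16*(-4)/(17*(-10)) = -16*(-4)*(-1)/(17*10) = -8/17*⅘ = -32/85 ≈ -0.37647)
-616*(-208/(-22) + 79/(-144)) - o = -616*(-208/(-22) + 79/(-144)) - 1*(-32/85) = -616*(-208*(-1/22) + 79*(-1/144)) + 32/85 = -616*(104/11 - 79/144) + 32/85 = -616*14107/1584 + 32/85 = -98749/18 + 32/85 = -8393089/1530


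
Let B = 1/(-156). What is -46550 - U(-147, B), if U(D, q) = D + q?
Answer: -7238867/156 ≈ -46403.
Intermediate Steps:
B = -1/156 ≈ -0.0064103
-46550 - U(-147, B) = -46550 - (-147 - 1/156) = -46550 - 1*(-22933/156) = -46550 + 22933/156 = -7238867/156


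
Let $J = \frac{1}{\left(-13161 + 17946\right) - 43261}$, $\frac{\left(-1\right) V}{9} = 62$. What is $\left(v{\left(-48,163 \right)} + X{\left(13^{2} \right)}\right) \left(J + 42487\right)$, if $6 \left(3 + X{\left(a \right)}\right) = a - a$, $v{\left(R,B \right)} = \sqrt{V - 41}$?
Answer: $- \frac{4904189433}{38476} + \frac{1634729811 i \sqrt{599}}{38476} \approx -1.2746 \cdot 10^{5} + 1.0398 \cdot 10^{6} i$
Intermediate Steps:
$V = -558$ ($V = \left(-9\right) 62 = -558$)
$v{\left(R,B \right)} = i \sqrt{599}$ ($v{\left(R,B \right)} = \sqrt{-558 - 41} = \sqrt{-599} = i \sqrt{599}$)
$X{\left(a \right)} = -3$ ($X{\left(a \right)} = -3 + \frac{a - a}{6} = -3 + \frac{1}{6} \cdot 0 = -3 + 0 = -3$)
$J = - \frac{1}{38476}$ ($J = \frac{1}{4785 - 43261} = \frac{1}{-38476} = - \frac{1}{38476} \approx -2.599 \cdot 10^{-5}$)
$\left(v{\left(-48,163 \right)} + X{\left(13^{2} \right)}\right) \left(J + 42487\right) = \left(i \sqrt{599} - 3\right) \left(- \frac{1}{38476} + 42487\right) = \left(-3 + i \sqrt{599}\right) \frac{1634729811}{38476} = - \frac{4904189433}{38476} + \frac{1634729811 i \sqrt{599}}{38476}$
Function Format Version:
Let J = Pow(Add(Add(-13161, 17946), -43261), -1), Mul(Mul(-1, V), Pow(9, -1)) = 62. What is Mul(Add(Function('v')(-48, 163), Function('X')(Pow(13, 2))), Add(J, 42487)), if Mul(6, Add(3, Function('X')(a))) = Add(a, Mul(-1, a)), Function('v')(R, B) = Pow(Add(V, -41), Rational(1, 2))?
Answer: Add(Rational(-4904189433, 38476), Mul(Rational(1634729811, 38476), I, Pow(599, Rational(1, 2)))) ≈ Add(-1.2746e+5, Mul(1.0398e+6, I))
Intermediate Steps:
V = -558 (V = Mul(-9, 62) = -558)
Function('v')(R, B) = Mul(I, Pow(599, Rational(1, 2))) (Function('v')(R, B) = Pow(Add(-558, -41), Rational(1, 2)) = Pow(-599, Rational(1, 2)) = Mul(I, Pow(599, Rational(1, 2))))
Function('X')(a) = -3 (Function('X')(a) = Add(-3, Mul(Rational(1, 6), Add(a, Mul(-1, a)))) = Add(-3, Mul(Rational(1, 6), 0)) = Add(-3, 0) = -3)
J = Rational(-1, 38476) (J = Pow(Add(4785, -43261), -1) = Pow(-38476, -1) = Rational(-1, 38476) ≈ -2.5990e-5)
Mul(Add(Function('v')(-48, 163), Function('X')(Pow(13, 2))), Add(J, 42487)) = Mul(Add(Mul(I, Pow(599, Rational(1, 2))), -3), Add(Rational(-1, 38476), 42487)) = Mul(Add(-3, Mul(I, Pow(599, Rational(1, 2)))), Rational(1634729811, 38476)) = Add(Rational(-4904189433, 38476), Mul(Rational(1634729811, 38476), I, Pow(599, Rational(1, 2))))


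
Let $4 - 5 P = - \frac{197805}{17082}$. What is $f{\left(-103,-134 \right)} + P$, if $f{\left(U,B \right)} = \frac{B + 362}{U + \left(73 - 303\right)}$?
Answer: $\frac{853689}{351130} \approx 2.4313$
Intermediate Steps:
$f{\left(U,B \right)} = \frac{362 + B}{-230 + U}$ ($f{\left(U,B \right)} = \frac{362 + B}{U - 230} = \frac{362 + B}{-230 + U}$)
$P = \frac{88711}{28470}$ ($P = \frac{4}{5} - \frac{\left(-197805\right) \frac{1}{17082}}{5} = \frac{4}{5} - - \frac{13187}{5694} = \frac{4}{5} + \frac{13187}{5694} = \frac{88711}{28470} \approx 3.1159$)
$f{\left(-103,-134 \right)} + P = \frac{362 - 134}{-230 - 103} + \frac{88711}{28470} = \frac{1}{-333} \cdot 228 + \frac{88711}{28470} = \left(- \frac{1}{333}\right) 228 + \frac{88711}{28470} = - \frac{76}{111} + \frac{88711}{28470} = \frac{853689}{351130}$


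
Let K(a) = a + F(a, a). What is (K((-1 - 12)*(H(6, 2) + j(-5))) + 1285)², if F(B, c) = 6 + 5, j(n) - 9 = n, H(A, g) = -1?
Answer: 1580049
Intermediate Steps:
j(n) = 9 + n
F(B, c) = 11
K(a) = 11 + a (K(a) = a + 11 = 11 + a)
(K((-1 - 12)*(H(6, 2) + j(-5))) + 1285)² = ((11 + (-1 - 12)*(-1 + (9 - 5))) + 1285)² = ((11 - 13*(-1 + 4)) + 1285)² = ((11 - 13*3) + 1285)² = ((11 - 39) + 1285)² = (-28 + 1285)² = 1257² = 1580049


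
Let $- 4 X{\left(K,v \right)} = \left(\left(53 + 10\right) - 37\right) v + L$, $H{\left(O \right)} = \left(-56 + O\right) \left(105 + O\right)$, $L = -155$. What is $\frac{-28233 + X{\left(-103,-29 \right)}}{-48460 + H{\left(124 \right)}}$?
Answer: $\frac{112023}{131552} \approx 0.85155$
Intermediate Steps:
$X{\left(K,v \right)} = \frac{155}{4} - \frac{13 v}{2}$ ($X{\left(K,v \right)} = - \frac{\left(\left(53 + 10\right) - 37\right) v - 155}{4} = - \frac{\left(63 - 37\right) v - 155}{4} = - \frac{26 v - 155}{4} = - \frac{-155 + 26 v}{4} = \frac{155}{4} - \frac{13 v}{2}$)
$\frac{-28233 + X{\left(-103,-29 \right)}}{-48460 + H{\left(124 \right)}} = \frac{-28233 + \left(\frac{155}{4} - - \frac{377}{2}\right)}{-48460 + \left(-5880 + 124^{2} + 49 \cdot 124\right)} = \frac{-28233 + \left(\frac{155}{4} + \frac{377}{2}\right)}{-48460 + \left(-5880 + 15376 + 6076\right)} = \frac{-28233 + \frac{909}{4}}{-48460 + 15572} = - \frac{112023}{4 \left(-32888\right)} = \left(- \frac{112023}{4}\right) \left(- \frac{1}{32888}\right) = \frac{112023}{131552}$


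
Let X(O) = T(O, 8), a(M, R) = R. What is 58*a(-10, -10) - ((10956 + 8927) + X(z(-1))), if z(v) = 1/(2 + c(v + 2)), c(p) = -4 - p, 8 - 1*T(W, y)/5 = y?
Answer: -20463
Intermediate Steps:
T(W, y) = 40 - 5*y
z(v) = 1/(-4 - v) (z(v) = 1/(2 + (-4 - (v + 2))) = 1/(2 + (-4 - (2 + v))) = 1/(2 + (-4 + (-2 - v))) = 1/(2 + (-6 - v)) = 1/(-4 - v))
X(O) = 0 (X(O) = 40 - 5*8 = 40 - 40 = 0)
58*a(-10, -10) - ((10956 + 8927) + X(z(-1))) = 58*(-10) - ((10956 + 8927) + 0) = -580 - (19883 + 0) = -580 - 1*19883 = -580 - 19883 = -20463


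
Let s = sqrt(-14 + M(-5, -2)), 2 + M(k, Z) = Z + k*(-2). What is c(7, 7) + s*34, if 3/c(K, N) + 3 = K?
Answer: 3/4 + 68*I*sqrt(2) ≈ 0.75 + 96.167*I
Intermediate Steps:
M(k, Z) = -2 + Z - 2*k (M(k, Z) = -2 + (Z + k*(-2)) = -2 + (Z - 2*k) = -2 + Z - 2*k)
c(K, N) = 3/(-3 + K)
s = 2*I*sqrt(2) (s = sqrt(-14 + (-2 - 2 - 2*(-5))) = sqrt(-14 + (-2 - 2 + 10)) = sqrt(-14 + 6) = sqrt(-8) = 2*I*sqrt(2) ≈ 2.8284*I)
c(7, 7) + s*34 = 3/(-3 + 7) + (2*I*sqrt(2))*34 = 3/4 + 68*I*sqrt(2)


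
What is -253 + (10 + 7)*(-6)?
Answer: -355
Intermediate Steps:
-253 + (10 + 7)*(-6) = -253 + 17*(-6) = -253 - 102 = -355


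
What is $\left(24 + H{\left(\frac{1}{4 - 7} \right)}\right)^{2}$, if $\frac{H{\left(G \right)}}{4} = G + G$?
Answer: $\frac{4096}{9} \approx 455.11$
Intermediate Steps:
$H{\left(G \right)} = 8 G$ ($H{\left(G \right)} = 4 \left(G + G\right) = 4 \cdot 2 G = 8 G$)
$\left(24 + H{\left(\frac{1}{4 - 7} \right)}\right)^{2} = \left(24 + \frac{8}{4 - 7}\right)^{2} = \left(24 + \frac{8}{-3}\right)^{2} = \left(24 + 8 \left(- \frac{1}{3}\right)\right)^{2} = \left(24 - \frac{8}{3}\right)^{2} = \left(\frac{64}{3}\right)^{2} = \frac{4096}{9}$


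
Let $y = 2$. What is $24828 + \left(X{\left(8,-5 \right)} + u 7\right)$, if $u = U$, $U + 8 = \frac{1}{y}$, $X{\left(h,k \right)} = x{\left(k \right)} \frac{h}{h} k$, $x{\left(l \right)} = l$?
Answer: $\frac{49601}{2} \approx 24801.0$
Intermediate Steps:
$X{\left(h,k \right)} = k^{2}$ ($X{\left(h,k \right)} = k \frac{h}{h} k = k 1 k = k k = k^{2}$)
$U = - \frac{15}{2}$ ($U = -8 + \frac{1}{2} = - \frac{15}{2} \approx -7.5$)
$u = - \frac{15}{2} \approx -7.5$
$24828 + \left(X{\left(8,-5 \right)} + u 7\right) = 24828 + \left(\left(-5\right)^{2} - \frac{105}{2}\right) = 24828 + \left(25 - \frac{105}{2}\right) = 24828 - \frac{55}{2} = \frac{49601}{2}$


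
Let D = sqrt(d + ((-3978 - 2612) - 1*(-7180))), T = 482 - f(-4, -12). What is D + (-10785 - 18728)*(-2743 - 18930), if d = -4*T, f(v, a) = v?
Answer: 639635249 + I*sqrt(1354) ≈ 6.3964e+8 + 36.797*I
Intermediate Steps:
T = 486 (T = 482 - 1*(-4) = 482 + 4 = 486)
d = -1944 (d = -4*486 = -1944)
D = I*sqrt(1354) (D = sqrt(-1944 + ((-3978 - 2612) - 1*(-7180))) = sqrt(-1944 + (-6590 + 7180)) = sqrt(-1944 + 590) = sqrt(-1354) = I*sqrt(1354) ≈ 36.797*I)
D + (-10785 - 18728)*(-2743 - 18930) = I*sqrt(1354) + (-10785 - 18728)*(-2743 - 18930) = I*sqrt(1354) - 29513*(-21673) = I*sqrt(1354) + 639635249 = 639635249 + I*sqrt(1354)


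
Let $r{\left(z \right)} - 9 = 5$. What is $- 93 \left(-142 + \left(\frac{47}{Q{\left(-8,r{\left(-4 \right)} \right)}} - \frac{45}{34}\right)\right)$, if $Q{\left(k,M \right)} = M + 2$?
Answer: $\frac{3551205}{272} \approx 13056.0$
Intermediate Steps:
$r{\left(z \right)} = 14$ ($r{\left(z \right)} = 9 + 5 = 14$)
$Q{\left(k,M \right)} = 2 + M$
$- 93 \left(-142 + \left(\frac{47}{Q{\left(-8,r{\left(-4 \right)} \right)}} - \frac{45}{34}\right)\right) = - 93 \left(-142 + \left(\frac{47}{2 + 14} - \frac{45}{34}\right)\right) = - 93 \left(-142 + \left(\frac{47}{16} - \frac{45}{34}\right)\right) = - 93 \left(-142 + \frac{439}{272}\right) = \left(-93\right) \left(- \frac{38185}{272}\right) = \frac{3551205}{272}$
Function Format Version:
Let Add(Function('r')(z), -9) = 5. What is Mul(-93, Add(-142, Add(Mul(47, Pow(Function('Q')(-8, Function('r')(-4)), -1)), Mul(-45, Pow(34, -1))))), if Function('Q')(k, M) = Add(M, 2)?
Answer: Rational(3551205, 272) ≈ 13056.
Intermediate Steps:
Function('r')(z) = 14 (Function('r')(z) = Add(9, 5) = 14)
Function('Q')(k, M) = Add(2, M)
Mul(-93, Add(-142, Add(Mul(47, Pow(Function('Q')(-8, Function('r')(-4)), -1)), Mul(-45, Pow(34, -1))))) = Mul(-93, Add(-142, Add(Mul(47, Pow(Add(2, 14), -1)), Mul(-45, Pow(34, -1))))) = Mul(-93, Add(-142, Add(Mul(47, Pow(16, -1)), Mul(-45, Rational(1, 34))))) = Mul(-93, Add(-142, Add(Mul(47, Rational(1, 16)), Rational(-45, 34)))) = Mul(-93, Add(-142, Add(Rational(47, 16), Rational(-45, 34)))) = Mul(-93, Add(-142, Rational(439, 272))) = Mul(-93, Rational(-38185, 272)) = Rational(3551205, 272)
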